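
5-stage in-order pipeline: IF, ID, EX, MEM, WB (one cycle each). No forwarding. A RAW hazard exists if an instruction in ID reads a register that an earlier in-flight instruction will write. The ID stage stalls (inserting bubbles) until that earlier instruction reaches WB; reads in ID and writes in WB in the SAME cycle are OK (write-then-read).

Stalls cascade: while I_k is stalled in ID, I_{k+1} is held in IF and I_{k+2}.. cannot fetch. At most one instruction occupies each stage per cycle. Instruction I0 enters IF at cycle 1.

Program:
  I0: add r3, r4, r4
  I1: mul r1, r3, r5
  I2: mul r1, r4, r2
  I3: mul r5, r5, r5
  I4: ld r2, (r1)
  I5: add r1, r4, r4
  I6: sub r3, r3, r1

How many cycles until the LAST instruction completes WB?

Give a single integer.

Answer: 16

Derivation:
I0 add r3 <- r4,r4: IF@1 ID@2 stall=0 (-) EX@3 MEM@4 WB@5
I1 mul r1 <- r3,r5: IF@2 ID@3 stall=2 (RAW on I0.r3 (WB@5)) EX@6 MEM@7 WB@8
I2 mul r1 <- r4,r2: IF@3 ID@6 stall=0 (-) EX@7 MEM@8 WB@9
I3 mul r5 <- r5,r5: IF@6 ID@7 stall=0 (-) EX@8 MEM@9 WB@10
I4 ld r2 <- r1: IF@7 ID@8 stall=1 (RAW on I2.r1 (WB@9)) EX@10 MEM@11 WB@12
I5 add r1 <- r4,r4: IF@8 ID@10 stall=0 (-) EX@11 MEM@12 WB@13
I6 sub r3 <- r3,r1: IF@10 ID@11 stall=2 (RAW on I5.r1 (WB@13)) EX@14 MEM@15 WB@16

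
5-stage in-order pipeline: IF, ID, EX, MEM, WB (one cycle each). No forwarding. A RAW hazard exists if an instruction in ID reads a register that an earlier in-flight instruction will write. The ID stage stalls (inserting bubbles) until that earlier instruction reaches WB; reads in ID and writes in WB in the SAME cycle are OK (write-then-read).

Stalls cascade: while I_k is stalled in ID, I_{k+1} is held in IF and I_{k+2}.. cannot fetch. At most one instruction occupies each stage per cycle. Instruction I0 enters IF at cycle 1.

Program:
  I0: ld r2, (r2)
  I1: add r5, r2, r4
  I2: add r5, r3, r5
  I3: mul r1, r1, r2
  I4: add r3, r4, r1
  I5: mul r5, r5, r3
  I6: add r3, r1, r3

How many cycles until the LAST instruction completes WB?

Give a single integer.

I0 ld r2 <- r2: IF@1 ID@2 stall=0 (-) EX@3 MEM@4 WB@5
I1 add r5 <- r2,r4: IF@2 ID@3 stall=2 (RAW on I0.r2 (WB@5)) EX@6 MEM@7 WB@8
I2 add r5 <- r3,r5: IF@3 ID@6 stall=2 (RAW on I1.r5 (WB@8)) EX@9 MEM@10 WB@11
I3 mul r1 <- r1,r2: IF@6 ID@9 stall=0 (-) EX@10 MEM@11 WB@12
I4 add r3 <- r4,r1: IF@9 ID@10 stall=2 (RAW on I3.r1 (WB@12)) EX@13 MEM@14 WB@15
I5 mul r5 <- r5,r3: IF@10 ID@13 stall=2 (RAW on I4.r3 (WB@15)) EX@16 MEM@17 WB@18
I6 add r3 <- r1,r3: IF@13 ID@16 stall=0 (-) EX@17 MEM@18 WB@19

Answer: 19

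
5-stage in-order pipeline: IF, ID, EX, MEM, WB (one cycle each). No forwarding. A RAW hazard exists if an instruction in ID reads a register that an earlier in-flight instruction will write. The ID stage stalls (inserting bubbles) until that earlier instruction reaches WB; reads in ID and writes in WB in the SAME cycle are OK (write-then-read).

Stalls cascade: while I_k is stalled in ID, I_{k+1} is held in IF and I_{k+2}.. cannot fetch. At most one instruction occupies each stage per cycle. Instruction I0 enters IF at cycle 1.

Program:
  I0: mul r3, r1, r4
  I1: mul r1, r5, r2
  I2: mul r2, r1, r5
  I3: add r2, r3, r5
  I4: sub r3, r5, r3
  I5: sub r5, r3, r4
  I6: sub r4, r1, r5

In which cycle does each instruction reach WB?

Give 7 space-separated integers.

I0 mul r3 <- r1,r4: IF@1 ID@2 stall=0 (-) EX@3 MEM@4 WB@5
I1 mul r1 <- r5,r2: IF@2 ID@3 stall=0 (-) EX@4 MEM@5 WB@6
I2 mul r2 <- r1,r5: IF@3 ID@4 stall=2 (RAW on I1.r1 (WB@6)) EX@7 MEM@8 WB@9
I3 add r2 <- r3,r5: IF@4 ID@7 stall=0 (-) EX@8 MEM@9 WB@10
I4 sub r3 <- r5,r3: IF@7 ID@8 stall=0 (-) EX@9 MEM@10 WB@11
I5 sub r5 <- r3,r4: IF@8 ID@9 stall=2 (RAW on I4.r3 (WB@11)) EX@12 MEM@13 WB@14
I6 sub r4 <- r1,r5: IF@9 ID@12 stall=2 (RAW on I5.r5 (WB@14)) EX@15 MEM@16 WB@17

Answer: 5 6 9 10 11 14 17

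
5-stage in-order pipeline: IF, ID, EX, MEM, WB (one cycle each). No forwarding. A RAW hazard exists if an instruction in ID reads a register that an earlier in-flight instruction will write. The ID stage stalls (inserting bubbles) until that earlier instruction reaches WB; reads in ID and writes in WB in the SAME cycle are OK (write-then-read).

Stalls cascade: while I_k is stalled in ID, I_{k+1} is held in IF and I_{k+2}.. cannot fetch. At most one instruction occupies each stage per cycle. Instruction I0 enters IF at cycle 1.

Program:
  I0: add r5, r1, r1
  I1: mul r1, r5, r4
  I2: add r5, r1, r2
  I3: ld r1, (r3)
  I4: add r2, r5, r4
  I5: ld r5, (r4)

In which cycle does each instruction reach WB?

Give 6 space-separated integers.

I0 add r5 <- r1,r1: IF@1 ID@2 stall=0 (-) EX@3 MEM@4 WB@5
I1 mul r1 <- r5,r4: IF@2 ID@3 stall=2 (RAW on I0.r5 (WB@5)) EX@6 MEM@7 WB@8
I2 add r5 <- r1,r2: IF@3 ID@6 stall=2 (RAW on I1.r1 (WB@8)) EX@9 MEM@10 WB@11
I3 ld r1 <- r3: IF@6 ID@9 stall=0 (-) EX@10 MEM@11 WB@12
I4 add r2 <- r5,r4: IF@9 ID@10 stall=1 (RAW on I2.r5 (WB@11)) EX@12 MEM@13 WB@14
I5 ld r5 <- r4: IF@10 ID@12 stall=0 (-) EX@13 MEM@14 WB@15

Answer: 5 8 11 12 14 15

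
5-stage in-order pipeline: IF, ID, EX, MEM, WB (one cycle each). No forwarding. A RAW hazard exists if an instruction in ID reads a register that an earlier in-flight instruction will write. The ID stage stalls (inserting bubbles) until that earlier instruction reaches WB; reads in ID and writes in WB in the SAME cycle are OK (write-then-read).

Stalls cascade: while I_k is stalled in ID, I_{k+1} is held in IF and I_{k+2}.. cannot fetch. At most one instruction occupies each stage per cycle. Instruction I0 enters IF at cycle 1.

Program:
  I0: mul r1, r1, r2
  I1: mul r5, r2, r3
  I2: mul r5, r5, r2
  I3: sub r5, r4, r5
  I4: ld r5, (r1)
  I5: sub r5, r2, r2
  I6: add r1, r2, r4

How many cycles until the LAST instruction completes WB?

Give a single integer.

Answer: 15

Derivation:
I0 mul r1 <- r1,r2: IF@1 ID@2 stall=0 (-) EX@3 MEM@4 WB@5
I1 mul r5 <- r2,r3: IF@2 ID@3 stall=0 (-) EX@4 MEM@5 WB@6
I2 mul r5 <- r5,r2: IF@3 ID@4 stall=2 (RAW on I1.r5 (WB@6)) EX@7 MEM@8 WB@9
I3 sub r5 <- r4,r5: IF@4 ID@7 stall=2 (RAW on I2.r5 (WB@9)) EX@10 MEM@11 WB@12
I4 ld r5 <- r1: IF@7 ID@10 stall=0 (-) EX@11 MEM@12 WB@13
I5 sub r5 <- r2,r2: IF@10 ID@11 stall=0 (-) EX@12 MEM@13 WB@14
I6 add r1 <- r2,r4: IF@11 ID@12 stall=0 (-) EX@13 MEM@14 WB@15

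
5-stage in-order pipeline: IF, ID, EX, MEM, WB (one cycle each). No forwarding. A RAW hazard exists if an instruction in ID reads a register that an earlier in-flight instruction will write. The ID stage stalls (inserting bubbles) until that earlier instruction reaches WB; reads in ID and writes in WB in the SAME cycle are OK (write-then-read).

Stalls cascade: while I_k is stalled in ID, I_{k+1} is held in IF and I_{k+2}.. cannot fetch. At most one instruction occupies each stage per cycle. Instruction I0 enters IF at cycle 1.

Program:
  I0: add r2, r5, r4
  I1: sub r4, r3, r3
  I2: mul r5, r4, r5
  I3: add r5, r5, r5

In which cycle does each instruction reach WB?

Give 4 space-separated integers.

Answer: 5 6 9 12

Derivation:
I0 add r2 <- r5,r4: IF@1 ID@2 stall=0 (-) EX@3 MEM@4 WB@5
I1 sub r4 <- r3,r3: IF@2 ID@3 stall=0 (-) EX@4 MEM@5 WB@6
I2 mul r5 <- r4,r5: IF@3 ID@4 stall=2 (RAW on I1.r4 (WB@6)) EX@7 MEM@8 WB@9
I3 add r5 <- r5,r5: IF@4 ID@7 stall=2 (RAW on I2.r5 (WB@9)) EX@10 MEM@11 WB@12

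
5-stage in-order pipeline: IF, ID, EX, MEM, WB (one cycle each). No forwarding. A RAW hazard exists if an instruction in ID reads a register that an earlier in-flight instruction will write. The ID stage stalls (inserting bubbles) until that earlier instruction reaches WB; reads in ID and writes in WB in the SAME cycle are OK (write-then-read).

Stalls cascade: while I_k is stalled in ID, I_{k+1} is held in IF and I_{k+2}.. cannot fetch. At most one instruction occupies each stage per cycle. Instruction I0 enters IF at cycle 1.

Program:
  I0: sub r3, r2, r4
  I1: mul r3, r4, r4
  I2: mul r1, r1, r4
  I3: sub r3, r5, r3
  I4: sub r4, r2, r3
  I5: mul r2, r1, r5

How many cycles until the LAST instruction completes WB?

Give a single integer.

I0 sub r3 <- r2,r4: IF@1 ID@2 stall=0 (-) EX@3 MEM@4 WB@5
I1 mul r3 <- r4,r4: IF@2 ID@3 stall=0 (-) EX@4 MEM@5 WB@6
I2 mul r1 <- r1,r4: IF@3 ID@4 stall=0 (-) EX@5 MEM@6 WB@7
I3 sub r3 <- r5,r3: IF@4 ID@5 stall=1 (RAW on I1.r3 (WB@6)) EX@7 MEM@8 WB@9
I4 sub r4 <- r2,r3: IF@5 ID@7 stall=2 (RAW on I3.r3 (WB@9)) EX@10 MEM@11 WB@12
I5 mul r2 <- r1,r5: IF@7 ID@10 stall=0 (-) EX@11 MEM@12 WB@13

Answer: 13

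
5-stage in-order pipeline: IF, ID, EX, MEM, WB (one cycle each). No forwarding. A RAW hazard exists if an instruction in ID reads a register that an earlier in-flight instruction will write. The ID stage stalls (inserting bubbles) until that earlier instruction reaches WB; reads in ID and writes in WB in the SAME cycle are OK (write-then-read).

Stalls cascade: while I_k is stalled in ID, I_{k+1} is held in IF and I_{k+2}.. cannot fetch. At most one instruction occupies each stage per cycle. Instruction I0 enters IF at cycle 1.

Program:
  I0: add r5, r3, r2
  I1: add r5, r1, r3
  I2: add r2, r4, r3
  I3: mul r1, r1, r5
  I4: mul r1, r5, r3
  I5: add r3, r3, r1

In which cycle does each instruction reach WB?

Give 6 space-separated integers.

I0 add r5 <- r3,r2: IF@1 ID@2 stall=0 (-) EX@3 MEM@4 WB@5
I1 add r5 <- r1,r3: IF@2 ID@3 stall=0 (-) EX@4 MEM@5 WB@6
I2 add r2 <- r4,r3: IF@3 ID@4 stall=0 (-) EX@5 MEM@6 WB@7
I3 mul r1 <- r1,r5: IF@4 ID@5 stall=1 (RAW on I1.r5 (WB@6)) EX@7 MEM@8 WB@9
I4 mul r1 <- r5,r3: IF@5 ID@7 stall=0 (-) EX@8 MEM@9 WB@10
I5 add r3 <- r3,r1: IF@7 ID@8 stall=2 (RAW on I4.r1 (WB@10)) EX@11 MEM@12 WB@13

Answer: 5 6 7 9 10 13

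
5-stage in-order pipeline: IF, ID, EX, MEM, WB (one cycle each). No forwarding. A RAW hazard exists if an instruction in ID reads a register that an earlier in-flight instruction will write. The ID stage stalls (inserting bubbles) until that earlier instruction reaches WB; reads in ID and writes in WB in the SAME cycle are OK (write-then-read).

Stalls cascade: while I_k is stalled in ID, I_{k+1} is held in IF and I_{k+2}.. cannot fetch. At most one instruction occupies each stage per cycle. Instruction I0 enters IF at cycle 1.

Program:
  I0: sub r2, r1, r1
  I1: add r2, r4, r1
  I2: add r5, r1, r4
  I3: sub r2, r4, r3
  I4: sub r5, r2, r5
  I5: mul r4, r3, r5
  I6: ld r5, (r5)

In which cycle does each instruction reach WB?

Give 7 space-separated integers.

I0 sub r2 <- r1,r1: IF@1 ID@2 stall=0 (-) EX@3 MEM@4 WB@5
I1 add r2 <- r4,r1: IF@2 ID@3 stall=0 (-) EX@4 MEM@5 WB@6
I2 add r5 <- r1,r4: IF@3 ID@4 stall=0 (-) EX@5 MEM@6 WB@7
I3 sub r2 <- r4,r3: IF@4 ID@5 stall=0 (-) EX@6 MEM@7 WB@8
I4 sub r5 <- r2,r5: IF@5 ID@6 stall=2 (RAW on I3.r2 (WB@8)) EX@9 MEM@10 WB@11
I5 mul r4 <- r3,r5: IF@6 ID@9 stall=2 (RAW on I4.r5 (WB@11)) EX@12 MEM@13 WB@14
I6 ld r5 <- r5: IF@9 ID@12 stall=0 (-) EX@13 MEM@14 WB@15

Answer: 5 6 7 8 11 14 15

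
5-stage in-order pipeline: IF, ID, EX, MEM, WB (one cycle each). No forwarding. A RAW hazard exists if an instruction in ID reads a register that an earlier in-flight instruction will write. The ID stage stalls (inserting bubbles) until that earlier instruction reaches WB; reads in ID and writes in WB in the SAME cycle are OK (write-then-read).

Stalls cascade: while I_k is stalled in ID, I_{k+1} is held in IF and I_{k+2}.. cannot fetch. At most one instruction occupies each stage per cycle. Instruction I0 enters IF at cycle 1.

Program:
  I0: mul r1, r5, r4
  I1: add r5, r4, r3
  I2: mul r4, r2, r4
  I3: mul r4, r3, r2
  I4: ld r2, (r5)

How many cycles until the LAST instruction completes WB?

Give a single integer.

Answer: 9

Derivation:
I0 mul r1 <- r5,r4: IF@1 ID@2 stall=0 (-) EX@3 MEM@4 WB@5
I1 add r5 <- r4,r3: IF@2 ID@3 stall=0 (-) EX@4 MEM@5 WB@6
I2 mul r4 <- r2,r4: IF@3 ID@4 stall=0 (-) EX@5 MEM@6 WB@7
I3 mul r4 <- r3,r2: IF@4 ID@5 stall=0 (-) EX@6 MEM@7 WB@8
I4 ld r2 <- r5: IF@5 ID@6 stall=0 (-) EX@7 MEM@8 WB@9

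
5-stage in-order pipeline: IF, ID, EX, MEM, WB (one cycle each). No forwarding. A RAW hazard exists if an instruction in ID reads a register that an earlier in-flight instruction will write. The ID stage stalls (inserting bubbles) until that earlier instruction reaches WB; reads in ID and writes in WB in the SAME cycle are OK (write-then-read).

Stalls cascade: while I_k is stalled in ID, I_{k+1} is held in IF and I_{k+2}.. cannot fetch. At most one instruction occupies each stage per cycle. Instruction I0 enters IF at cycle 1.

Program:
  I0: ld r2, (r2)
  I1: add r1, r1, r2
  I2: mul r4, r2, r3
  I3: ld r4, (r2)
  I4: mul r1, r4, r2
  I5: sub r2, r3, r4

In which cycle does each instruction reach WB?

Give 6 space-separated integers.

I0 ld r2 <- r2: IF@1 ID@2 stall=0 (-) EX@3 MEM@4 WB@5
I1 add r1 <- r1,r2: IF@2 ID@3 stall=2 (RAW on I0.r2 (WB@5)) EX@6 MEM@7 WB@8
I2 mul r4 <- r2,r3: IF@3 ID@6 stall=0 (-) EX@7 MEM@8 WB@9
I3 ld r4 <- r2: IF@6 ID@7 stall=0 (-) EX@8 MEM@9 WB@10
I4 mul r1 <- r4,r2: IF@7 ID@8 stall=2 (RAW on I3.r4 (WB@10)) EX@11 MEM@12 WB@13
I5 sub r2 <- r3,r4: IF@8 ID@11 stall=0 (-) EX@12 MEM@13 WB@14

Answer: 5 8 9 10 13 14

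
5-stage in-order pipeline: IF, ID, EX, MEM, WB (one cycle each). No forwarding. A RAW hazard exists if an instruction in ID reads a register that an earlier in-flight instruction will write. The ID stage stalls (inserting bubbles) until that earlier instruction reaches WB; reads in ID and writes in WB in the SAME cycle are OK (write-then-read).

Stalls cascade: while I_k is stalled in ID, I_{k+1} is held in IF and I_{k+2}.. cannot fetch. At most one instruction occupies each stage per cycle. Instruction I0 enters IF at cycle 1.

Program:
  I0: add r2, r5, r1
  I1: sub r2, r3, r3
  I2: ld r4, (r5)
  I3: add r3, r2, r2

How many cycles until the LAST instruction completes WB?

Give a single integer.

I0 add r2 <- r5,r1: IF@1 ID@2 stall=0 (-) EX@3 MEM@4 WB@5
I1 sub r2 <- r3,r3: IF@2 ID@3 stall=0 (-) EX@4 MEM@5 WB@6
I2 ld r4 <- r5: IF@3 ID@4 stall=0 (-) EX@5 MEM@6 WB@7
I3 add r3 <- r2,r2: IF@4 ID@5 stall=1 (RAW on I1.r2 (WB@6)) EX@7 MEM@8 WB@9

Answer: 9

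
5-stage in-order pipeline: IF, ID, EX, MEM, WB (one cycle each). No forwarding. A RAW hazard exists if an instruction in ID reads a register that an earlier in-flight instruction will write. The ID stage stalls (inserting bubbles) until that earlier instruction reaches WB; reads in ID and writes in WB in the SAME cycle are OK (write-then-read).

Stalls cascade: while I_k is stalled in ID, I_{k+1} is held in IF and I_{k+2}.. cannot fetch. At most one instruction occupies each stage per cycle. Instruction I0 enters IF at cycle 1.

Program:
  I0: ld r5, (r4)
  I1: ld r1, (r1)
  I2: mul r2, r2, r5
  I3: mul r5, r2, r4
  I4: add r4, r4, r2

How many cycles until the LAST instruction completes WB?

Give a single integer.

I0 ld r5 <- r4: IF@1 ID@2 stall=0 (-) EX@3 MEM@4 WB@5
I1 ld r1 <- r1: IF@2 ID@3 stall=0 (-) EX@4 MEM@5 WB@6
I2 mul r2 <- r2,r5: IF@3 ID@4 stall=1 (RAW on I0.r5 (WB@5)) EX@6 MEM@7 WB@8
I3 mul r5 <- r2,r4: IF@4 ID@6 stall=2 (RAW on I2.r2 (WB@8)) EX@9 MEM@10 WB@11
I4 add r4 <- r4,r2: IF@6 ID@9 stall=0 (-) EX@10 MEM@11 WB@12

Answer: 12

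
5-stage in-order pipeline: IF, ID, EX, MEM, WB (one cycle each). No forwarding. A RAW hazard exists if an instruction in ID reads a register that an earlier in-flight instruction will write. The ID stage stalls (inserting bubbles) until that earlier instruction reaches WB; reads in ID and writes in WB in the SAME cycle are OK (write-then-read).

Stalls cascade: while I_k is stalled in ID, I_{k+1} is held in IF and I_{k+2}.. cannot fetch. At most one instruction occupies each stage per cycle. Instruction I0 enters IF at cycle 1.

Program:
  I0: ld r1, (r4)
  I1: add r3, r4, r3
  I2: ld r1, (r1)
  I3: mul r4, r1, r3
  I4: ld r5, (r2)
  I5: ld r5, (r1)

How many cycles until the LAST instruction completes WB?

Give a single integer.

I0 ld r1 <- r4: IF@1 ID@2 stall=0 (-) EX@3 MEM@4 WB@5
I1 add r3 <- r4,r3: IF@2 ID@3 stall=0 (-) EX@4 MEM@5 WB@6
I2 ld r1 <- r1: IF@3 ID@4 stall=1 (RAW on I0.r1 (WB@5)) EX@6 MEM@7 WB@8
I3 mul r4 <- r1,r3: IF@4 ID@6 stall=2 (RAW on I2.r1 (WB@8)) EX@9 MEM@10 WB@11
I4 ld r5 <- r2: IF@6 ID@9 stall=0 (-) EX@10 MEM@11 WB@12
I5 ld r5 <- r1: IF@9 ID@10 stall=0 (-) EX@11 MEM@12 WB@13

Answer: 13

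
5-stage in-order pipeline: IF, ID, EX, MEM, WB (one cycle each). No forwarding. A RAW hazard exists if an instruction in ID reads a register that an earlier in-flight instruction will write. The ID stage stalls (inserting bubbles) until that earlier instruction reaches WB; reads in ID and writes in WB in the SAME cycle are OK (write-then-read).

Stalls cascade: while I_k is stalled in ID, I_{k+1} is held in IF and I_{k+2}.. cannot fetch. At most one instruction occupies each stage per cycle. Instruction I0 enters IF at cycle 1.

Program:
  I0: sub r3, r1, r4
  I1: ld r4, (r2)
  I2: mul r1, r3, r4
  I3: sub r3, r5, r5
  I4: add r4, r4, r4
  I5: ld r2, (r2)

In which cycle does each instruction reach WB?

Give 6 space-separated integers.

Answer: 5 6 9 10 11 12

Derivation:
I0 sub r3 <- r1,r4: IF@1 ID@2 stall=0 (-) EX@3 MEM@4 WB@5
I1 ld r4 <- r2: IF@2 ID@3 stall=0 (-) EX@4 MEM@5 WB@6
I2 mul r1 <- r3,r4: IF@3 ID@4 stall=2 (RAW on I1.r4 (WB@6)) EX@7 MEM@8 WB@9
I3 sub r3 <- r5,r5: IF@4 ID@7 stall=0 (-) EX@8 MEM@9 WB@10
I4 add r4 <- r4,r4: IF@7 ID@8 stall=0 (-) EX@9 MEM@10 WB@11
I5 ld r2 <- r2: IF@8 ID@9 stall=0 (-) EX@10 MEM@11 WB@12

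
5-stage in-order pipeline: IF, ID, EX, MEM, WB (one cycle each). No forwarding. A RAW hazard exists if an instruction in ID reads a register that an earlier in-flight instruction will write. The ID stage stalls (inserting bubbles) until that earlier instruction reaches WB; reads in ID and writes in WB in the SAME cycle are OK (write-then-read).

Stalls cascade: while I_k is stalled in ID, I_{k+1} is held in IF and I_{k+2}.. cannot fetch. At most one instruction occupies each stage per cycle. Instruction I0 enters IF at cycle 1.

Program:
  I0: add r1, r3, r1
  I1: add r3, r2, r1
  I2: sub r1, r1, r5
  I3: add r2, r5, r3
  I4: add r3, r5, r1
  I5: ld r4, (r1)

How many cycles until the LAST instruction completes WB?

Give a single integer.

I0 add r1 <- r3,r1: IF@1 ID@2 stall=0 (-) EX@3 MEM@4 WB@5
I1 add r3 <- r2,r1: IF@2 ID@3 stall=2 (RAW on I0.r1 (WB@5)) EX@6 MEM@7 WB@8
I2 sub r1 <- r1,r5: IF@3 ID@6 stall=0 (-) EX@7 MEM@8 WB@9
I3 add r2 <- r5,r3: IF@6 ID@7 stall=1 (RAW on I1.r3 (WB@8)) EX@9 MEM@10 WB@11
I4 add r3 <- r5,r1: IF@7 ID@9 stall=0 (-) EX@10 MEM@11 WB@12
I5 ld r4 <- r1: IF@9 ID@10 stall=0 (-) EX@11 MEM@12 WB@13

Answer: 13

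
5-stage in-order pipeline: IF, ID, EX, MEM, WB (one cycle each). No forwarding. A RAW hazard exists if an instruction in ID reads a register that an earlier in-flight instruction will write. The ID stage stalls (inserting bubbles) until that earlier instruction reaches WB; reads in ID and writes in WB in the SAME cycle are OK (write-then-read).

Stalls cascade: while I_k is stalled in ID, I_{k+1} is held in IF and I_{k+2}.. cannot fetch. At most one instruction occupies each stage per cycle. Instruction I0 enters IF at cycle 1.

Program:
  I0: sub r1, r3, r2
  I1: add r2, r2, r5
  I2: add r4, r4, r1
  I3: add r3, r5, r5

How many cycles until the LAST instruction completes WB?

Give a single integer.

Answer: 9

Derivation:
I0 sub r1 <- r3,r2: IF@1 ID@2 stall=0 (-) EX@3 MEM@4 WB@5
I1 add r2 <- r2,r5: IF@2 ID@3 stall=0 (-) EX@4 MEM@5 WB@6
I2 add r4 <- r4,r1: IF@3 ID@4 stall=1 (RAW on I0.r1 (WB@5)) EX@6 MEM@7 WB@8
I3 add r3 <- r5,r5: IF@4 ID@6 stall=0 (-) EX@7 MEM@8 WB@9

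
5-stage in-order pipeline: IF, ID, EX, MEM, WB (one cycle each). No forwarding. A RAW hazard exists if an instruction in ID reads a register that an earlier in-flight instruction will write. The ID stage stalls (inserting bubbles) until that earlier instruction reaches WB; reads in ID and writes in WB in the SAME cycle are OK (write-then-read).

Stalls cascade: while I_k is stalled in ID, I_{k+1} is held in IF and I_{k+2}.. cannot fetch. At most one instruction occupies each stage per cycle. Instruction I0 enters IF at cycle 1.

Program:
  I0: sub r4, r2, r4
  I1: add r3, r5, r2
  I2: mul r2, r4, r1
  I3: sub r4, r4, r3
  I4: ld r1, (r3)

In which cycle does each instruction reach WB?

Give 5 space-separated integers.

Answer: 5 6 8 9 10

Derivation:
I0 sub r4 <- r2,r4: IF@1 ID@2 stall=0 (-) EX@3 MEM@4 WB@5
I1 add r3 <- r5,r2: IF@2 ID@3 stall=0 (-) EX@4 MEM@5 WB@6
I2 mul r2 <- r4,r1: IF@3 ID@4 stall=1 (RAW on I0.r4 (WB@5)) EX@6 MEM@7 WB@8
I3 sub r4 <- r4,r3: IF@4 ID@6 stall=0 (-) EX@7 MEM@8 WB@9
I4 ld r1 <- r3: IF@6 ID@7 stall=0 (-) EX@8 MEM@9 WB@10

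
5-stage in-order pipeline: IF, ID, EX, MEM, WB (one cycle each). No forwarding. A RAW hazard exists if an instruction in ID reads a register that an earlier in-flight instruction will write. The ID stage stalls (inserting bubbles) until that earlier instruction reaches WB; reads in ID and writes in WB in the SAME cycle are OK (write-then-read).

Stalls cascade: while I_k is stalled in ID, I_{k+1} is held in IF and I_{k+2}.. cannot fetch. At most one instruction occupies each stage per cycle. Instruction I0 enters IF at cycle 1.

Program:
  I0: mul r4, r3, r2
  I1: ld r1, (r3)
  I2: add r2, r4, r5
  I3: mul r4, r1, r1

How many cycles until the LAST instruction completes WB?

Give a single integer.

I0 mul r4 <- r3,r2: IF@1 ID@2 stall=0 (-) EX@3 MEM@4 WB@5
I1 ld r1 <- r3: IF@2 ID@3 stall=0 (-) EX@4 MEM@5 WB@6
I2 add r2 <- r4,r5: IF@3 ID@4 stall=1 (RAW on I0.r4 (WB@5)) EX@6 MEM@7 WB@8
I3 mul r4 <- r1,r1: IF@4 ID@6 stall=0 (-) EX@7 MEM@8 WB@9

Answer: 9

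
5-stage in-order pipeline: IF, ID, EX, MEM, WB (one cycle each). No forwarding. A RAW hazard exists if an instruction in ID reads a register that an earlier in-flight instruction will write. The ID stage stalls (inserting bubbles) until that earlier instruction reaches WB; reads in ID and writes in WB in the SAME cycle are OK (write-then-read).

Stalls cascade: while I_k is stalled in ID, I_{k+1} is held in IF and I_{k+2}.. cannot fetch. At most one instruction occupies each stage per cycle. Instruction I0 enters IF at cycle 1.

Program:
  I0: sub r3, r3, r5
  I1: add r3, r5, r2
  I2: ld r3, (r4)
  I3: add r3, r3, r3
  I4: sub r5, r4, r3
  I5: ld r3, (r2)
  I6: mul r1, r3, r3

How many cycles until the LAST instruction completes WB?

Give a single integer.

I0 sub r3 <- r3,r5: IF@1 ID@2 stall=0 (-) EX@3 MEM@4 WB@5
I1 add r3 <- r5,r2: IF@2 ID@3 stall=0 (-) EX@4 MEM@5 WB@6
I2 ld r3 <- r4: IF@3 ID@4 stall=0 (-) EX@5 MEM@6 WB@7
I3 add r3 <- r3,r3: IF@4 ID@5 stall=2 (RAW on I2.r3 (WB@7)) EX@8 MEM@9 WB@10
I4 sub r5 <- r4,r3: IF@5 ID@8 stall=2 (RAW on I3.r3 (WB@10)) EX@11 MEM@12 WB@13
I5 ld r3 <- r2: IF@8 ID@11 stall=0 (-) EX@12 MEM@13 WB@14
I6 mul r1 <- r3,r3: IF@11 ID@12 stall=2 (RAW on I5.r3 (WB@14)) EX@15 MEM@16 WB@17

Answer: 17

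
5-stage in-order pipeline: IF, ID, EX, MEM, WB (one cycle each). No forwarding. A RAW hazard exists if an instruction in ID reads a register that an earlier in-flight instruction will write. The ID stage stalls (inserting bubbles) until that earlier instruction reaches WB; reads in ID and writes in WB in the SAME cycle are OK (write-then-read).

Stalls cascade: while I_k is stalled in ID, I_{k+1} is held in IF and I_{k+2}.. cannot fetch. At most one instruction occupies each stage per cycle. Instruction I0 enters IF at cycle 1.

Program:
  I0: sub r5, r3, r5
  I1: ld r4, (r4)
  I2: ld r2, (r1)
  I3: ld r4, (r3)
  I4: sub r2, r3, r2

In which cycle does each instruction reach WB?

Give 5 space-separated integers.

I0 sub r5 <- r3,r5: IF@1 ID@2 stall=0 (-) EX@3 MEM@4 WB@5
I1 ld r4 <- r4: IF@2 ID@3 stall=0 (-) EX@4 MEM@5 WB@6
I2 ld r2 <- r1: IF@3 ID@4 stall=0 (-) EX@5 MEM@6 WB@7
I3 ld r4 <- r3: IF@4 ID@5 stall=0 (-) EX@6 MEM@7 WB@8
I4 sub r2 <- r3,r2: IF@5 ID@6 stall=1 (RAW on I2.r2 (WB@7)) EX@8 MEM@9 WB@10

Answer: 5 6 7 8 10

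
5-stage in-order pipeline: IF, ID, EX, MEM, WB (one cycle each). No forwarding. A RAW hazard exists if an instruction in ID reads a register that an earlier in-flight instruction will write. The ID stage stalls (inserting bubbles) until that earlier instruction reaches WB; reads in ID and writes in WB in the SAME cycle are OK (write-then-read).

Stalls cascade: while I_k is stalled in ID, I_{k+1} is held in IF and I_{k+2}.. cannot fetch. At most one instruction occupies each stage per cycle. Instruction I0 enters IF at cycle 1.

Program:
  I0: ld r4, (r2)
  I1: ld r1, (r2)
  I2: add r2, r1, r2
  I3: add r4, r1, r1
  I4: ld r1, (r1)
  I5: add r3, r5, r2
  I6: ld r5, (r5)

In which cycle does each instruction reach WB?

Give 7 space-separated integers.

Answer: 5 6 9 10 11 12 13

Derivation:
I0 ld r4 <- r2: IF@1 ID@2 stall=0 (-) EX@3 MEM@4 WB@5
I1 ld r1 <- r2: IF@2 ID@3 stall=0 (-) EX@4 MEM@5 WB@6
I2 add r2 <- r1,r2: IF@3 ID@4 stall=2 (RAW on I1.r1 (WB@6)) EX@7 MEM@8 WB@9
I3 add r4 <- r1,r1: IF@4 ID@7 stall=0 (-) EX@8 MEM@9 WB@10
I4 ld r1 <- r1: IF@7 ID@8 stall=0 (-) EX@9 MEM@10 WB@11
I5 add r3 <- r5,r2: IF@8 ID@9 stall=0 (-) EX@10 MEM@11 WB@12
I6 ld r5 <- r5: IF@9 ID@10 stall=0 (-) EX@11 MEM@12 WB@13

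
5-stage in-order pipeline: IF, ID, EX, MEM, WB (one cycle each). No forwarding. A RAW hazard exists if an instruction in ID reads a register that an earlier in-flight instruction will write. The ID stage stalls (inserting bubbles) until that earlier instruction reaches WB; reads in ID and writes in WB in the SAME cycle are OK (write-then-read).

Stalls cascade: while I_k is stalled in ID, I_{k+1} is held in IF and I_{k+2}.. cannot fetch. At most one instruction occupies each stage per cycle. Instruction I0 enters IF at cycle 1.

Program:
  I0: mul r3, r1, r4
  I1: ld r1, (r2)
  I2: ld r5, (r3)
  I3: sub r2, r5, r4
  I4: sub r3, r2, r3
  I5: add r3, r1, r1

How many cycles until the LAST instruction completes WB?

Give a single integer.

Answer: 15

Derivation:
I0 mul r3 <- r1,r4: IF@1 ID@2 stall=0 (-) EX@3 MEM@4 WB@5
I1 ld r1 <- r2: IF@2 ID@3 stall=0 (-) EX@4 MEM@5 WB@6
I2 ld r5 <- r3: IF@3 ID@4 stall=1 (RAW on I0.r3 (WB@5)) EX@6 MEM@7 WB@8
I3 sub r2 <- r5,r4: IF@4 ID@6 stall=2 (RAW on I2.r5 (WB@8)) EX@9 MEM@10 WB@11
I4 sub r3 <- r2,r3: IF@6 ID@9 stall=2 (RAW on I3.r2 (WB@11)) EX@12 MEM@13 WB@14
I5 add r3 <- r1,r1: IF@9 ID@12 stall=0 (-) EX@13 MEM@14 WB@15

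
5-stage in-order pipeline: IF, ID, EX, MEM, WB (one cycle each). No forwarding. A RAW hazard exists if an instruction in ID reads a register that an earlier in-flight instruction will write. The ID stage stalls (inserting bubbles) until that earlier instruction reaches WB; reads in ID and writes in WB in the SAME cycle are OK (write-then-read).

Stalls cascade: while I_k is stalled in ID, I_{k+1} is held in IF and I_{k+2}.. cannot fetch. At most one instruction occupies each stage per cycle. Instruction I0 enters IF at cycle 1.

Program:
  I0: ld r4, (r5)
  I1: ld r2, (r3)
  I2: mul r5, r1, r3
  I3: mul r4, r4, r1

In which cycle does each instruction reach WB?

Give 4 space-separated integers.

Answer: 5 6 7 8

Derivation:
I0 ld r4 <- r5: IF@1 ID@2 stall=0 (-) EX@3 MEM@4 WB@5
I1 ld r2 <- r3: IF@2 ID@3 stall=0 (-) EX@4 MEM@5 WB@6
I2 mul r5 <- r1,r3: IF@3 ID@4 stall=0 (-) EX@5 MEM@6 WB@7
I3 mul r4 <- r4,r1: IF@4 ID@5 stall=0 (-) EX@6 MEM@7 WB@8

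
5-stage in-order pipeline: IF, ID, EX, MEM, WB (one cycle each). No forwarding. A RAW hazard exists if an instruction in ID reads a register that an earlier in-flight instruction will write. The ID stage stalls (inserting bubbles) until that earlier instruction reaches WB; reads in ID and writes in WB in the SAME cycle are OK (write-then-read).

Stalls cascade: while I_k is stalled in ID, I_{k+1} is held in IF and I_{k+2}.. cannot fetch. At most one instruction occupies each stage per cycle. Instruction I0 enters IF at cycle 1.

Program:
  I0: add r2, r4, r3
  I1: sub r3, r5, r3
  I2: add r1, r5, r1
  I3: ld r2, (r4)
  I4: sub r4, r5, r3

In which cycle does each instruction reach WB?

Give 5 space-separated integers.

I0 add r2 <- r4,r3: IF@1 ID@2 stall=0 (-) EX@3 MEM@4 WB@5
I1 sub r3 <- r5,r3: IF@2 ID@3 stall=0 (-) EX@4 MEM@5 WB@6
I2 add r1 <- r5,r1: IF@3 ID@4 stall=0 (-) EX@5 MEM@6 WB@7
I3 ld r2 <- r4: IF@4 ID@5 stall=0 (-) EX@6 MEM@7 WB@8
I4 sub r4 <- r5,r3: IF@5 ID@6 stall=0 (-) EX@7 MEM@8 WB@9

Answer: 5 6 7 8 9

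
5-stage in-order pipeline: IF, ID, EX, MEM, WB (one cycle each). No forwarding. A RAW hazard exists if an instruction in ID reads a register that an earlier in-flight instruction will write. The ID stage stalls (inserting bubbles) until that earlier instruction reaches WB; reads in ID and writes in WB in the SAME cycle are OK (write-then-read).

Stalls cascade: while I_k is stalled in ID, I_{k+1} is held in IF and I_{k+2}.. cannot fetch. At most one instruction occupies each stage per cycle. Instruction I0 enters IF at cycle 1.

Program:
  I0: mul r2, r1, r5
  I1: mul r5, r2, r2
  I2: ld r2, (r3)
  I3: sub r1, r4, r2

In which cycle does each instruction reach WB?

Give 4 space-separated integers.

I0 mul r2 <- r1,r5: IF@1 ID@2 stall=0 (-) EX@3 MEM@4 WB@5
I1 mul r5 <- r2,r2: IF@2 ID@3 stall=2 (RAW on I0.r2 (WB@5)) EX@6 MEM@7 WB@8
I2 ld r2 <- r3: IF@3 ID@6 stall=0 (-) EX@7 MEM@8 WB@9
I3 sub r1 <- r4,r2: IF@6 ID@7 stall=2 (RAW on I2.r2 (WB@9)) EX@10 MEM@11 WB@12

Answer: 5 8 9 12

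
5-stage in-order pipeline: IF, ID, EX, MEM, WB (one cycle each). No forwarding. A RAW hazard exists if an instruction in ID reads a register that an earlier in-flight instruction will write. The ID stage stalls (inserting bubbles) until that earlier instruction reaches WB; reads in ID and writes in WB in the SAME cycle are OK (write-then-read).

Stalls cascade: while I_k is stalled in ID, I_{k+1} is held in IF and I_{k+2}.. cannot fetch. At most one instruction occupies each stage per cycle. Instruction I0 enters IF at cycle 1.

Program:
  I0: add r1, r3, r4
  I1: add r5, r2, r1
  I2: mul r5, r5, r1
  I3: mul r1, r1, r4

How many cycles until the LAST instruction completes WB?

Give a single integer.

Answer: 12

Derivation:
I0 add r1 <- r3,r4: IF@1 ID@2 stall=0 (-) EX@3 MEM@4 WB@5
I1 add r5 <- r2,r1: IF@2 ID@3 stall=2 (RAW on I0.r1 (WB@5)) EX@6 MEM@7 WB@8
I2 mul r5 <- r5,r1: IF@3 ID@6 stall=2 (RAW on I1.r5 (WB@8)) EX@9 MEM@10 WB@11
I3 mul r1 <- r1,r4: IF@6 ID@9 stall=0 (-) EX@10 MEM@11 WB@12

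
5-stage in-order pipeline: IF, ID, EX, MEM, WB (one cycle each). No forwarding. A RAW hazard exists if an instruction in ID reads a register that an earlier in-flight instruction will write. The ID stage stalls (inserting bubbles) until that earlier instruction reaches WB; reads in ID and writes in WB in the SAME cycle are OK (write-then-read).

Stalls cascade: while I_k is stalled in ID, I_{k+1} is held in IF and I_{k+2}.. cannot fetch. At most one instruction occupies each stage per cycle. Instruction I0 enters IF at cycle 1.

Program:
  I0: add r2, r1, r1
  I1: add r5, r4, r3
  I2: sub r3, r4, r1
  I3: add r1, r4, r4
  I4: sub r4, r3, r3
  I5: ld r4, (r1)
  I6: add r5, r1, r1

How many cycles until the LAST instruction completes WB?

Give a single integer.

Answer: 12

Derivation:
I0 add r2 <- r1,r1: IF@1 ID@2 stall=0 (-) EX@3 MEM@4 WB@5
I1 add r5 <- r4,r3: IF@2 ID@3 stall=0 (-) EX@4 MEM@5 WB@6
I2 sub r3 <- r4,r1: IF@3 ID@4 stall=0 (-) EX@5 MEM@6 WB@7
I3 add r1 <- r4,r4: IF@4 ID@5 stall=0 (-) EX@6 MEM@7 WB@8
I4 sub r4 <- r3,r3: IF@5 ID@6 stall=1 (RAW on I2.r3 (WB@7)) EX@8 MEM@9 WB@10
I5 ld r4 <- r1: IF@6 ID@8 stall=0 (-) EX@9 MEM@10 WB@11
I6 add r5 <- r1,r1: IF@8 ID@9 stall=0 (-) EX@10 MEM@11 WB@12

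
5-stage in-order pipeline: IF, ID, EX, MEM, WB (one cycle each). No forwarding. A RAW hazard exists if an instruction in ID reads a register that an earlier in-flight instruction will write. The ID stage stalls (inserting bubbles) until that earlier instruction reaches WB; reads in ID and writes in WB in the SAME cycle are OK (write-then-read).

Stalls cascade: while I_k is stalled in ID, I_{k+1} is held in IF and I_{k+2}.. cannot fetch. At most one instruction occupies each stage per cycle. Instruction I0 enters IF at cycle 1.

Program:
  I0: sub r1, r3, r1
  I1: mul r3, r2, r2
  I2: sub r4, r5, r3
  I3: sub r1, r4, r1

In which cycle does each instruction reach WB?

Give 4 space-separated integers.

Answer: 5 6 9 12

Derivation:
I0 sub r1 <- r3,r1: IF@1 ID@2 stall=0 (-) EX@3 MEM@4 WB@5
I1 mul r3 <- r2,r2: IF@2 ID@3 stall=0 (-) EX@4 MEM@5 WB@6
I2 sub r4 <- r5,r3: IF@3 ID@4 stall=2 (RAW on I1.r3 (WB@6)) EX@7 MEM@8 WB@9
I3 sub r1 <- r4,r1: IF@4 ID@7 stall=2 (RAW on I2.r4 (WB@9)) EX@10 MEM@11 WB@12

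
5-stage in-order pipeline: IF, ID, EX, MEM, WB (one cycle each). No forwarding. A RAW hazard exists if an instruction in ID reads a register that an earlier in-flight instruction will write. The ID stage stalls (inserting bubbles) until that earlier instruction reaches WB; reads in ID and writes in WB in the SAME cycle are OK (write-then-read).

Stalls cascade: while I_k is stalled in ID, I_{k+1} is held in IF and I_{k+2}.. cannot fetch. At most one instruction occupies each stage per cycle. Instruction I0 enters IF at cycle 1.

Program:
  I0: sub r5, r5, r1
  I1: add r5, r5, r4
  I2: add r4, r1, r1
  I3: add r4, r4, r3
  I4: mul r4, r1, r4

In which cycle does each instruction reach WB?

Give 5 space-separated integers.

Answer: 5 8 9 12 15

Derivation:
I0 sub r5 <- r5,r1: IF@1 ID@2 stall=0 (-) EX@3 MEM@4 WB@5
I1 add r5 <- r5,r4: IF@2 ID@3 stall=2 (RAW on I0.r5 (WB@5)) EX@6 MEM@7 WB@8
I2 add r4 <- r1,r1: IF@3 ID@6 stall=0 (-) EX@7 MEM@8 WB@9
I3 add r4 <- r4,r3: IF@6 ID@7 stall=2 (RAW on I2.r4 (WB@9)) EX@10 MEM@11 WB@12
I4 mul r4 <- r1,r4: IF@7 ID@10 stall=2 (RAW on I3.r4 (WB@12)) EX@13 MEM@14 WB@15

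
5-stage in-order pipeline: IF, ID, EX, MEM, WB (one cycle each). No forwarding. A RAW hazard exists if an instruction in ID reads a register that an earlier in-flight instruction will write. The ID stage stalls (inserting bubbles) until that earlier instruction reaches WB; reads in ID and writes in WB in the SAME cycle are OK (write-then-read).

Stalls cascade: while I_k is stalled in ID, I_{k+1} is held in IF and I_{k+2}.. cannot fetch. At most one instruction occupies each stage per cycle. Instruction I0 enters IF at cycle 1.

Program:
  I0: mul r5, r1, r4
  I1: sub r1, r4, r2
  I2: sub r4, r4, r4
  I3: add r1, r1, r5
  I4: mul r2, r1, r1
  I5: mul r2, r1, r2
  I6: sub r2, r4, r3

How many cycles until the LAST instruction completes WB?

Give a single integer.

Answer: 16

Derivation:
I0 mul r5 <- r1,r4: IF@1 ID@2 stall=0 (-) EX@3 MEM@4 WB@5
I1 sub r1 <- r4,r2: IF@2 ID@3 stall=0 (-) EX@4 MEM@5 WB@6
I2 sub r4 <- r4,r4: IF@3 ID@4 stall=0 (-) EX@5 MEM@6 WB@7
I3 add r1 <- r1,r5: IF@4 ID@5 stall=1 (RAW on I1.r1 (WB@6)) EX@7 MEM@8 WB@9
I4 mul r2 <- r1,r1: IF@5 ID@7 stall=2 (RAW on I3.r1 (WB@9)) EX@10 MEM@11 WB@12
I5 mul r2 <- r1,r2: IF@7 ID@10 stall=2 (RAW on I4.r2 (WB@12)) EX@13 MEM@14 WB@15
I6 sub r2 <- r4,r3: IF@10 ID@13 stall=0 (-) EX@14 MEM@15 WB@16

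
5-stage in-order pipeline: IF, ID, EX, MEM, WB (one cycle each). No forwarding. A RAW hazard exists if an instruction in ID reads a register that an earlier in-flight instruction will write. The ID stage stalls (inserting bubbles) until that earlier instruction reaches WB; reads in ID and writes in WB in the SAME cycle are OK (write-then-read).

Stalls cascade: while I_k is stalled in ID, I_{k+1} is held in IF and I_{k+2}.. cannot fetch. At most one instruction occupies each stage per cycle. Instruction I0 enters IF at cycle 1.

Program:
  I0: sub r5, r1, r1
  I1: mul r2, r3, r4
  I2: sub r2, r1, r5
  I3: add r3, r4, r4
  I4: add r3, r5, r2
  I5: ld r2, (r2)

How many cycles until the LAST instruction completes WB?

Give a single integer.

I0 sub r5 <- r1,r1: IF@1 ID@2 stall=0 (-) EX@3 MEM@4 WB@5
I1 mul r2 <- r3,r4: IF@2 ID@3 stall=0 (-) EX@4 MEM@5 WB@6
I2 sub r2 <- r1,r5: IF@3 ID@4 stall=1 (RAW on I0.r5 (WB@5)) EX@6 MEM@7 WB@8
I3 add r3 <- r4,r4: IF@4 ID@6 stall=0 (-) EX@7 MEM@8 WB@9
I4 add r3 <- r5,r2: IF@6 ID@7 stall=1 (RAW on I2.r2 (WB@8)) EX@9 MEM@10 WB@11
I5 ld r2 <- r2: IF@7 ID@9 stall=0 (-) EX@10 MEM@11 WB@12

Answer: 12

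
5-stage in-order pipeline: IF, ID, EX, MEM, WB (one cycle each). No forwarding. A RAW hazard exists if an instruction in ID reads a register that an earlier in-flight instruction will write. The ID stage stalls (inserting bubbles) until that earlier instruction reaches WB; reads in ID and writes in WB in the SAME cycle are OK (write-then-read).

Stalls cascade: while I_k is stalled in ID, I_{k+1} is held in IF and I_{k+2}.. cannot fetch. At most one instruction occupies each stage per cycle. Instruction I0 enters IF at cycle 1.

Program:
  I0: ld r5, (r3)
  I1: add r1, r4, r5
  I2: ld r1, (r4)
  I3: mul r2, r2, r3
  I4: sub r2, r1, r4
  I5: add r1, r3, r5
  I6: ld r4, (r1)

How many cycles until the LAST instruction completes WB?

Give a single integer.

I0 ld r5 <- r3: IF@1 ID@2 stall=0 (-) EX@3 MEM@4 WB@5
I1 add r1 <- r4,r5: IF@2 ID@3 stall=2 (RAW on I0.r5 (WB@5)) EX@6 MEM@7 WB@8
I2 ld r1 <- r4: IF@3 ID@6 stall=0 (-) EX@7 MEM@8 WB@9
I3 mul r2 <- r2,r3: IF@6 ID@7 stall=0 (-) EX@8 MEM@9 WB@10
I4 sub r2 <- r1,r4: IF@7 ID@8 stall=1 (RAW on I2.r1 (WB@9)) EX@10 MEM@11 WB@12
I5 add r1 <- r3,r5: IF@8 ID@10 stall=0 (-) EX@11 MEM@12 WB@13
I6 ld r4 <- r1: IF@10 ID@11 stall=2 (RAW on I5.r1 (WB@13)) EX@14 MEM@15 WB@16

Answer: 16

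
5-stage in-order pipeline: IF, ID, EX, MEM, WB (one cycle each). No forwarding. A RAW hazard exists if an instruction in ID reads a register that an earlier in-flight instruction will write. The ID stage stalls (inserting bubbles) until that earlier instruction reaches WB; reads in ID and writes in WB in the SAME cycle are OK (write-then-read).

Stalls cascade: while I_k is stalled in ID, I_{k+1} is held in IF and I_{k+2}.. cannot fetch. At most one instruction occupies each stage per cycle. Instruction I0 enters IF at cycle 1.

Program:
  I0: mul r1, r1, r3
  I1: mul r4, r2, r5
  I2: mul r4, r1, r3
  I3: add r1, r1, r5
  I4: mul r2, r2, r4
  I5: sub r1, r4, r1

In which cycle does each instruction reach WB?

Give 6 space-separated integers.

Answer: 5 6 8 9 11 12

Derivation:
I0 mul r1 <- r1,r3: IF@1 ID@2 stall=0 (-) EX@3 MEM@4 WB@5
I1 mul r4 <- r2,r5: IF@2 ID@3 stall=0 (-) EX@4 MEM@5 WB@6
I2 mul r4 <- r1,r3: IF@3 ID@4 stall=1 (RAW on I0.r1 (WB@5)) EX@6 MEM@7 WB@8
I3 add r1 <- r1,r5: IF@4 ID@6 stall=0 (-) EX@7 MEM@8 WB@9
I4 mul r2 <- r2,r4: IF@6 ID@7 stall=1 (RAW on I2.r4 (WB@8)) EX@9 MEM@10 WB@11
I5 sub r1 <- r4,r1: IF@7 ID@9 stall=0 (-) EX@10 MEM@11 WB@12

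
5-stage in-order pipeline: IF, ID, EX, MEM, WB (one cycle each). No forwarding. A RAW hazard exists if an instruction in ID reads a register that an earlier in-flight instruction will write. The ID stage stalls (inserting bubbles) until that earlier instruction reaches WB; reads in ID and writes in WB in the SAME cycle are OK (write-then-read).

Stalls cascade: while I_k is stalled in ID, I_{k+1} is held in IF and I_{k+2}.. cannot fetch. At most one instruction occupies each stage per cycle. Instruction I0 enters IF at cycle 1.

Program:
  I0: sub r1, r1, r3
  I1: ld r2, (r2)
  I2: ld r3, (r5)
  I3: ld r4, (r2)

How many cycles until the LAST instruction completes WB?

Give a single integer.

I0 sub r1 <- r1,r3: IF@1 ID@2 stall=0 (-) EX@3 MEM@4 WB@5
I1 ld r2 <- r2: IF@2 ID@3 stall=0 (-) EX@4 MEM@5 WB@6
I2 ld r3 <- r5: IF@3 ID@4 stall=0 (-) EX@5 MEM@6 WB@7
I3 ld r4 <- r2: IF@4 ID@5 stall=1 (RAW on I1.r2 (WB@6)) EX@7 MEM@8 WB@9

Answer: 9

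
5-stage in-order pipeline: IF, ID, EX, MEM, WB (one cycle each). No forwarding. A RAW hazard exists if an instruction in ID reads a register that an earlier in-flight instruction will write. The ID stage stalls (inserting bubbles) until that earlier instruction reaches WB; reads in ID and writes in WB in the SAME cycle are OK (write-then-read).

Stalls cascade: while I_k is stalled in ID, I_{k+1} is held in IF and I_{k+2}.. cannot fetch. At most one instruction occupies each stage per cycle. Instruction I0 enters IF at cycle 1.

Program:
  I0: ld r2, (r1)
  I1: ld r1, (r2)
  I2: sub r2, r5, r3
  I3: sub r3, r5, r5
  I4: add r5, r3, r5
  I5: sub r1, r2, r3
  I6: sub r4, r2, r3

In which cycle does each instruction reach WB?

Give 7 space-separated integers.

I0 ld r2 <- r1: IF@1 ID@2 stall=0 (-) EX@3 MEM@4 WB@5
I1 ld r1 <- r2: IF@2 ID@3 stall=2 (RAW on I0.r2 (WB@5)) EX@6 MEM@7 WB@8
I2 sub r2 <- r5,r3: IF@3 ID@6 stall=0 (-) EX@7 MEM@8 WB@9
I3 sub r3 <- r5,r5: IF@6 ID@7 stall=0 (-) EX@8 MEM@9 WB@10
I4 add r5 <- r3,r5: IF@7 ID@8 stall=2 (RAW on I3.r3 (WB@10)) EX@11 MEM@12 WB@13
I5 sub r1 <- r2,r3: IF@8 ID@11 stall=0 (-) EX@12 MEM@13 WB@14
I6 sub r4 <- r2,r3: IF@11 ID@12 stall=0 (-) EX@13 MEM@14 WB@15

Answer: 5 8 9 10 13 14 15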